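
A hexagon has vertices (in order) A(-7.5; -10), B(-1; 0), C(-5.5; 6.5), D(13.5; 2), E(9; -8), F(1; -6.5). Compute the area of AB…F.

Cross-terms: -10, -6.5, -98.75, -126, -50.5, -58.75  ⇒  Σ = -350.5
Area = |Σ|/2 = 175.25.

175.25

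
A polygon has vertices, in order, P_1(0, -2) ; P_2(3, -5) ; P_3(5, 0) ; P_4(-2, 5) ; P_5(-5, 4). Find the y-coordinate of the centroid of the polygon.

131/249

Apply the surveyor's formula. First the cross-terms c_i = x_i·y_{i+1} − x_{i+1}·y_i:
  6, 25, 25, 17, 10  ⇒  2A = 83, A = 41.5.
Then Σ (y_i + y_{i+1})·c_i = 131, so ȳ = 131 / (6·41.5) = 131/249.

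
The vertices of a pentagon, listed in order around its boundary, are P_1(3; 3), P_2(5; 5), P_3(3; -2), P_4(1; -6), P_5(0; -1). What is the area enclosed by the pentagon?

19.5

Apply the shoelace formula: 2A = Σ (x_i·y_{i+1} − x_{i+1}·y_i), indices taken mod 5.
P_1→P_2: (3)(5) − (5)(3) = 0
P_2→P_3: (5)(-2) − (3)(5) = -25
P_3→P_4: (3)(-6) − (1)(-2) = -16
P_4→P_5: (1)(-1) − (0)(-6) = -1
P_5→P_1: (0)(3) − (3)(-1) = 3
Σ = -39
Area = |Σ|/2 = 19.5.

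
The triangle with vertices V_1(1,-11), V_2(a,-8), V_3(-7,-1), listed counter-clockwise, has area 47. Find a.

The doubled signed area Σ (x_i y_{i+1} − x_{i+1} y_i) is linear in a.
With a=0 it equals 14; the coefficient of a is 10 (from the two edges through V_2).
So 10·a + 14 = 2·47 = 94 ⇒ a = 8.

8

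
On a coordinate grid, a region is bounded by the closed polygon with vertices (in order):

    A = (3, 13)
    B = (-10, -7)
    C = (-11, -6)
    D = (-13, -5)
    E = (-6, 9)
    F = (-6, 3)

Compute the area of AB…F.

Cross-terms: 109, -17, -23, -147, 36, -87  ⇒  Σ = -129
Area = |Σ|/2 = 64.5.

64.5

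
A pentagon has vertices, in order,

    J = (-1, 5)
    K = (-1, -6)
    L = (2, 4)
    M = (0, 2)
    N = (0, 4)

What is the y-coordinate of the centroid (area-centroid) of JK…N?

Apply the shoelace (surveyor's) formula. First the cross-terms c_i = x_i·y_{i+1} − x_{i+1}·y_i:
  11, 8, 4, 0, 4  ⇒  2A = 27, A = 13.5.
Then Σ (y_i + y_{i+1})·c_i = 33, so ȳ = 33 / (6·13.5) = 11/27.

11/27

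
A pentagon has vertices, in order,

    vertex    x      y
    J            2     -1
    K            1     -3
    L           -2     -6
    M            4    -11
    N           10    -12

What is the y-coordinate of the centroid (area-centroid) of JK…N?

-754/105

Apply the shoelace formula. First the cross-terms c_i = x_i·y_{i+1} − x_{i+1}·y_i:
  -5, -12, 46, 62, 14  ⇒  2A = 105, A = 52.5.
Then Σ (y_i + y_{i+1})·c_i = -2262, so ȳ = -2262 / (6·52.5) = -754/105.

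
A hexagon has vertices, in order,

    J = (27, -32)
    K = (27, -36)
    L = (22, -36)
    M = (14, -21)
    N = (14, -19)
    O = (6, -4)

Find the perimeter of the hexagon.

|JK| = √((0)² + (-4)²) = √16 = 4
|KL| = √((-5)² + (0)²) = √25 = 5
|LM| = √((-8)² + (15)²) = √289 = 17
|MN| = √((0)² + (2)²) = √4 = 2
|NO| = √((-8)² + (15)²) = √289 = 17
|OJ| = √((21)² + (-28)²) = √1225 = 35
Perimeter = 4 + 5 + 17 + 2 + 17 + 35 = 80.

80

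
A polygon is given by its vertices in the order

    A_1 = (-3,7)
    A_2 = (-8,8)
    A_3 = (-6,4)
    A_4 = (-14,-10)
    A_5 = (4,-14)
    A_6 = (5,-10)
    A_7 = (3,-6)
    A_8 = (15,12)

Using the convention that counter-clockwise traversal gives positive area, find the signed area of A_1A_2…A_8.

348.5

Apply Gauss's area formula: 2A = Σ (x_i·y_{i+1} − x_{i+1}·y_i), indices taken mod 8.
Σ = (32) + (16) + (116) + (236) + (30) + (0) + (126) + (141) = 697
Signed area = Σ/2 = 348.5 (positive ⇒ counter-clockwise traversal).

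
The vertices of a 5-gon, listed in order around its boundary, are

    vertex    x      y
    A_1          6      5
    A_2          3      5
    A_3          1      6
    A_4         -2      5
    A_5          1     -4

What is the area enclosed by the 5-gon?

38.5

A_1→A_2: (6)(5) − (3)(5) = 15
A_2→A_3: (3)(6) − (1)(5) = 13
A_3→A_4: (1)(5) − (-2)(6) = 17
A_4→A_5: (-2)(-4) − (1)(5) = 3
A_5→A_1: (1)(5) − (6)(-4) = 29
Σ = 77
Area = |Σ|/2 = 38.5.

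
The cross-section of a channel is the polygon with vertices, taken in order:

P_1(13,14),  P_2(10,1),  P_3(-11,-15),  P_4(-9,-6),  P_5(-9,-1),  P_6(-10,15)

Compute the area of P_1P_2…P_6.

430

P_1→P_2: (13)(1) − (10)(14) = -127
P_2→P_3: (10)(-15) − (-11)(1) = -139
P_3→P_4: (-11)(-6) − (-9)(-15) = -69
P_4→P_5: (-9)(-1) − (-9)(-6) = -45
P_5→P_6: (-9)(15) − (-10)(-1) = -145
P_6→P_1: (-10)(14) − (13)(15) = -335
Σ = -860
Area = |Σ|/2 = 430.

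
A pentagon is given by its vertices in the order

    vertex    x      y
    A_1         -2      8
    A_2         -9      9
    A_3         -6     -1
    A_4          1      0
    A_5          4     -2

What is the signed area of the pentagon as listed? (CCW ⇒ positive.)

Apply the shoelace (surveyor's) formula: 2A = Σ (x_i·y_{i+1} − x_{i+1}·y_i), indices taken mod 5.
A_1→A_2: (-2)(9) − (-9)(8) = 54
A_2→A_3: (-9)(-1) − (-6)(9) = 63
A_3→A_4: (-6)(0) − (1)(-1) = 1
A_4→A_5: (1)(-2) − (4)(0) = -2
A_5→A_1: (4)(8) − (-2)(-2) = 28
Σ = 144
Signed area = Σ/2 = 72 (positive ⇒ counter-clockwise traversal).

72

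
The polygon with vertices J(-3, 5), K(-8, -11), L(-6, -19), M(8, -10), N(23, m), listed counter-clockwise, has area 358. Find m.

Write out the shoelace sum; only the two edges meeting at N involve m:
2·Area = [(8·m − 23·(-10)) + (23·5 − (-3)·m)] + 371
       = 11·m + 716 = 716
⇒ m = 0.

0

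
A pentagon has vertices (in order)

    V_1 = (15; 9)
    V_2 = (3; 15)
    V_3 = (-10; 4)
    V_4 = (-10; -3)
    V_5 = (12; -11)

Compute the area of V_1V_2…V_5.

Apply the shoelace (surveyor's) formula: 2A = Σ (x_i·y_{i+1} − x_{i+1}·y_i), indices taken mod 5.
Σ = (198) + (162) + (70) + (146) + (273) = 849
Area = |Σ|/2 = 424.5.

424.5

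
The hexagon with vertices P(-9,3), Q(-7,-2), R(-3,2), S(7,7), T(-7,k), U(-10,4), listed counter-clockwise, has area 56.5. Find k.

Write out the shoelace sum; only the two edges meeting at T involve k:
2·Area = [(7·k − (-7)·7) + ((-7)·4 − (-10)·k)] + -10
       = 17·k + 11 = 113
⇒ k = 6.

6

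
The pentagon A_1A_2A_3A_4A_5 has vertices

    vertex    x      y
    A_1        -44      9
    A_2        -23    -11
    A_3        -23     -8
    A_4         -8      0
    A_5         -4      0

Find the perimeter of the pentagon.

94

|A_1A_2| = √((21)² + (-20)²) = √841 = 29
|A_2A_3| = √((0)² + (3)²) = √9 = 3
|A_3A_4| = √((15)² + (8)²) = √289 = 17
|A_4A_5| = √((4)² + (0)²) = √16 = 4
|A_5A_1| = √((-40)² + (9)²) = √1681 = 41
Perimeter = 29 + 3 + 17 + 4 + 41 = 94.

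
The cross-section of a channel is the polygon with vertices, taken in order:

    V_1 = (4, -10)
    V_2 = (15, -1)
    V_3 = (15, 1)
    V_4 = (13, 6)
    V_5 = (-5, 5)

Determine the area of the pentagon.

Σ = (146) + (30) + (77) + (95) + (30) = 378
Area = |Σ|/2 = 189.

189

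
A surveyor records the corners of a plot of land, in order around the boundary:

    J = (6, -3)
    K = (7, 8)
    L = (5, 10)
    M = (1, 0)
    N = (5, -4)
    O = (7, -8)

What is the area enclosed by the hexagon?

Apply the shoelace (surveyor's) formula: 2A = Σ (x_i·y_{i+1} − x_{i+1}·y_i), indices taken mod 6.
Cross-terms: 69, 30, -10, -4, -12, 27  ⇒  Σ = 100
Area = |Σ|/2 = 50.

50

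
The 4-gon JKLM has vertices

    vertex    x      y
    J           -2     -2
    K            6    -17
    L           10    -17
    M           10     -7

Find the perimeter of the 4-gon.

44

|JK| = √((8)² + (-15)²) = √289 = 17
|KL| = √((4)² + (0)²) = √16 = 4
|LM| = √((0)² + (10)²) = √100 = 10
|MJ| = √((-12)² + (5)²) = √169 = 13
Perimeter = 17 + 4 + 10 + 13 = 44.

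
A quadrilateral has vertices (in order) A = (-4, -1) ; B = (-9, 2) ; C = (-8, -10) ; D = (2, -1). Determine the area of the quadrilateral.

Σ = (-17) + (106) + (28) + (-6) = 111
Area = |Σ|/2 = 55.5.

55.5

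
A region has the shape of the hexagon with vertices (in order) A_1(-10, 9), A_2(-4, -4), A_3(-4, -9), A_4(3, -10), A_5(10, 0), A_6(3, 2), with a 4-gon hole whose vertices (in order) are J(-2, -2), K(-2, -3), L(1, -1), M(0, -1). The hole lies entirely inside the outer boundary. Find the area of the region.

163

Outer boundary:
Apply the shoelace (surveyor's) formula: 2A = Σ (x_i·y_{i+1} − x_{i+1}·y_i), indices taken mod 6.
Σ = (76) + (20) + (67) + (100) + (20) + (47) = 330
Area = |Σ|/2 = 165.
Hole:
Σ = (2) + (5) + (-1) + (-2) = 4
Area = |Σ|/2 = 2.
Net area = 165 − 2 = 163.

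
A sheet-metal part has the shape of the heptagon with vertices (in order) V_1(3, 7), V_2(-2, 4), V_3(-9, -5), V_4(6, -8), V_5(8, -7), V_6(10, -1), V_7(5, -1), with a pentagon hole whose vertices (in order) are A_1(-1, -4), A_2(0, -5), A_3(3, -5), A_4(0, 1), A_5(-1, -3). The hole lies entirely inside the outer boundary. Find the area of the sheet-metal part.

133

Outer boundary:
Apply Gauss's area formula: 2A = Σ (x_i·y_{i+1} − x_{i+1}·y_i), indices taken mod 7.
Σ = (26) + (46) + (102) + (22) + (62) + (-5) + (38) = 291
Area = |Σ|/2 = 145.5.
Hole:
Apply the shoelace (surveyor's) formula: 2A = Σ (x_i·y_{i+1} − x_{i+1}·y_i), indices taken mod 5.
Σ = (5) + (15) + (3) + (1) + (1) = 25
Area = |Σ|/2 = 12.5.
Net area = 145.5 − 12.5 = 133.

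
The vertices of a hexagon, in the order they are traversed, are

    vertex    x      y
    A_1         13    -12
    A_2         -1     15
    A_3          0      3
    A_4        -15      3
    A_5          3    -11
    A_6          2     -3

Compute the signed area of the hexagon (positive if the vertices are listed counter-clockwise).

204.5

Apply the shoelace (surveyor's) formula: 2A = Σ (x_i·y_{i+1} − x_{i+1}·y_i), indices taken mod 6.
Cross-terms: 183, -3, 45, 156, 13, 15  ⇒  Σ = 409
Signed area = Σ/2 = 204.5 (positive ⇒ counter-clockwise traversal).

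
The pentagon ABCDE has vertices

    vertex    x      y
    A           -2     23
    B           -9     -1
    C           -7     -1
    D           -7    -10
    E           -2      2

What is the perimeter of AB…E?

70

|AB| = √((-7)² + (-24)²) = √625 = 25
|BC| = √((2)² + (0)²) = √4 = 2
|CD| = √((0)² + (-9)²) = √81 = 9
|DE| = √((5)² + (12)²) = √169 = 13
|EA| = √((0)² + (21)²) = √441 = 21
Perimeter = 25 + 2 + 9 + 13 + 21 = 70.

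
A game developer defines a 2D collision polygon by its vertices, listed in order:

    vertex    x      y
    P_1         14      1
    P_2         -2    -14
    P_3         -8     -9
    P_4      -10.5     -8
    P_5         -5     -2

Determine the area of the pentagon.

Σ = (-194) + (-94) + (-30.5) + (-19) + (23) = -314.5
Area = |Σ|/2 = 157.25.

157.25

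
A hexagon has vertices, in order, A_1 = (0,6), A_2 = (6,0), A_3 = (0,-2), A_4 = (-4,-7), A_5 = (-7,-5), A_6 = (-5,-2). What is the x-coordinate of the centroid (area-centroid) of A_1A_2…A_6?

-115/126

Apply the surveyor's formula. First the cross-terms c_i = x_i·y_{i+1} − x_{i+1}·y_i:
  -36, -12, -8, -29, -11, -30  ⇒  2A = -126, A = -63.
Then Σ (x_i + x_{i+1})·c_i = 345, so x̄ = 345 / (6·(-63)) = -115/126.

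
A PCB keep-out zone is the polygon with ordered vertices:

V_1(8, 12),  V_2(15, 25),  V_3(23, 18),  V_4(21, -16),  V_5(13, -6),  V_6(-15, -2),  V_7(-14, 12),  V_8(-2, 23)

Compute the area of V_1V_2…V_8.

889.5

Σ = (20) + (-305) + (-746) + (82) + (-116) + (-208) + (-298) + (-208) = -1779
Area = |Σ|/2 = 889.5.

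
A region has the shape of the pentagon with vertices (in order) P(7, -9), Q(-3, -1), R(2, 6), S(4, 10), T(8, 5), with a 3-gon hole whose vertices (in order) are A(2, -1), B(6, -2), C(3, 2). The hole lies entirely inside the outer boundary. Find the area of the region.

104

Outer boundary:
Apply the shoelace (surveyor's) formula: 2A = Σ (x_i·y_{i+1} − x_{i+1}·y_i), indices taken mod 5.
Cross-terms: -34, -16, -4, -60, -107  ⇒  Σ = -221
Area = |Σ|/2 = 110.5.
Hole:
Apply the surveyor's formula: 2A = Σ (x_i·y_{i+1} − x_{i+1}·y_i), indices taken mod 3.
A→B: (2)(-2) − (6)(-1) = 2
B→C: (6)(2) − (3)(-2) = 18
C→A: (3)(-1) − (2)(2) = -7
Σ = 13
Area = |Σ|/2 = 6.5.
Net area = 110.5 − 6.5 = 104.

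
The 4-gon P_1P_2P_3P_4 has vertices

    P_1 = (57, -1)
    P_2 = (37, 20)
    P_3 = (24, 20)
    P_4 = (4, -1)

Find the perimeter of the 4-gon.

|P_1P_2| = √((-20)² + (21)²) = √841 = 29
|P_2P_3| = √((-13)² + (0)²) = √169 = 13
|P_3P_4| = √((-20)² + (-21)²) = √841 = 29
|P_4P_1| = √((53)² + (0)²) = √2809 = 53
Perimeter = 29 + 13 + 29 + 53 = 124.

124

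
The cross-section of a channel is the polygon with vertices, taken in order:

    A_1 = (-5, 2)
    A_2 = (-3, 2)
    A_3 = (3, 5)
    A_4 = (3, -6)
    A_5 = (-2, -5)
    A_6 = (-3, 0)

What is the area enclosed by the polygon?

Apply the shoelace formula: 2A = Σ (x_i·y_{i+1} − x_{i+1}·y_i), indices taken mod 6.
Σ = (-4) + (-21) + (-33) + (-27) + (-15) + (-6) = -106
Area = |Σ|/2 = 53.

53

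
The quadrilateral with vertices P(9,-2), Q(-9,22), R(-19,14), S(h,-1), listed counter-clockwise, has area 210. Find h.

5

The doubled signed area Σ (x_i y_{i+1} − x_{i+1} y_i) is linear in h.
With h=0 it equals 500; the coefficient of h is -16 (from the two edges through S).
So -16·h + 500 = 2·210 = 420 ⇒ h = 5.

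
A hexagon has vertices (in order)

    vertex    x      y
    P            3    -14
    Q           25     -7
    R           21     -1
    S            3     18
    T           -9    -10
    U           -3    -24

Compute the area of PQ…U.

Apply the shoelace (surveyor's) formula: 2A = Σ (x_i·y_{i+1} − x_{i+1}·y_i), indices taken mod 6.
Cross-terms: 329, 122, 381, 132, 186, 114  ⇒  Σ = 1264
Area = |Σ|/2 = 632.

632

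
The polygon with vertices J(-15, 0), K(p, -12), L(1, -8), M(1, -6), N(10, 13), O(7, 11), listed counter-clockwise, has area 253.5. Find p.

-7

The doubled signed area Σ (x_i y_{i+1} − x_{i+1} y_i) is linear in p.
With p=0 it equals 451; the coefficient of p is -8 (from the two edges through K).
So -8·p + 451 = 2·253.5 = 507 ⇒ p = -7.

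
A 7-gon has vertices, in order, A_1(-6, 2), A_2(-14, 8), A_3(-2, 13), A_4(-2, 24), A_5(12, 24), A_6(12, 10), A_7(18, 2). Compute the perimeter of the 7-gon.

|A_1A_2| = √((-8)² + (6)²) = √100 = 10
|A_2A_3| = √((12)² + (5)²) = √169 = 13
|A_3A_4| = √((0)² + (11)²) = √121 = 11
|A_4A_5| = √((14)² + (0)²) = √196 = 14
|A_5A_6| = √((0)² + (-14)²) = √196 = 14
|A_6A_7| = √((6)² + (-8)²) = √100 = 10
|A_7A_1| = √((-24)² + (0)²) = √576 = 24
Perimeter = 10 + 13 + 11 + 14 + 14 + 10 + 24 = 96.

96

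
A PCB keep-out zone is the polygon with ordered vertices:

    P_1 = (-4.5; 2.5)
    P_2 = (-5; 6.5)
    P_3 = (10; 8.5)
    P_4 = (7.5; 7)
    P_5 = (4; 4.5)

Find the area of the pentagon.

Apply Gauss's area formula: 2A = Σ (x_i·y_{i+1} − x_{i+1}·y_i), indices taken mod 5.
Cross-terms: -16.75, -107.5, 6.25, 5.75, 30.25  ⇒  Σ = -82
Area = |Σ|/2 = 41.

41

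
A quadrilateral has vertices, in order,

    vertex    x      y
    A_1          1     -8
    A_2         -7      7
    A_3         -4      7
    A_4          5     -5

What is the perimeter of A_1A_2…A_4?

|A_1A_2| = √((-8)² + (15)²) = √289 = 17
|A_2A_3| = √((3)² + (0)²) = √9 = 3
|A_3A_4| = √((9)² + (-12)²) = √225 = 15
|A_4A_1| = √((-4)² + (-3)²) = √25 = 5
Perimeter = 17 + 3 + 15 + 5 = 40.

40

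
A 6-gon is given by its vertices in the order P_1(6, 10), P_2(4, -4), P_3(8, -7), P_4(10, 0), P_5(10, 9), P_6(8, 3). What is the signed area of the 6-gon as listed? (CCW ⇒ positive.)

Cross-terms: -64, 4, 70, 90, -42, 62  ⇒  Σ = 120
Signed area = Σ/2 = 60 (positive ⇒ counter-clockwise traversal).

60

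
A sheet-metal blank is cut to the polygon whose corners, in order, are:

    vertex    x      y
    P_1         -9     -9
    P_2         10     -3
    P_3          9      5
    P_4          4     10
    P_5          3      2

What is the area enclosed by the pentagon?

116.5

P_1→P_2: (-9)(-3) − (10)(-9) = 117
P_2→P_3: (10)(5) − (9)(-3) = 77
P_3→P_4: (9)(10) − (4)(5) = 70
P_4→P_5: (4)(2) − (3)(10) = -22
P_5→P_1: (3)(-9) − (-9)(2) = -9
Σ = 233
Area = |Σ|/2 = 116.5.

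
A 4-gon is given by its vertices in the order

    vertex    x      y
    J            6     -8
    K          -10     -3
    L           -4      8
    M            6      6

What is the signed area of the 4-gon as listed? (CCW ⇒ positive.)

-173

Apply the shoelace formula: 2A = Σ (x_i·y_{i+1} − x_{i+1}·y_i), indices taken mod 4.
Σ = (-98) + (-92) + (-72) + (-84) = -346
Signed area = Σ/2 = -173 (negative ⇒ clockwise traversal).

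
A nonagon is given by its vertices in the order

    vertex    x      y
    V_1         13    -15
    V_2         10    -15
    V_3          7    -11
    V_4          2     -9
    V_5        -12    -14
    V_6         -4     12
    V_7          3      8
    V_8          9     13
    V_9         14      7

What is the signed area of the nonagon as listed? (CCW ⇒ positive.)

-474

Apply Gauss's area formula: 2A = Σ (x_i·y_{i+1} − x_{i+1}·y_i), indices taken mod 9.
V_1→V_2: (13)(-15) − (10)(-15) = -45
V_2→V_3: (10)(-11) − (7)(-15) = -5
V_3→V_4: (7)(-9) − (2)(-11) = -41
V_4→V_5: (2)(-14) − (-12)(-9) = -136
V_5→V_6: (-12)(12) − (-4)(-14) = -200
V_6→V_7: (-4)(8) − (3)(12) = -68
V_7→V_8: (3)(13) − (9)(8) = -33
V_8→V_9: (9)(7) − (14)(13) = -119
V_9→V_1: (14)(-15) − (13)(7) = -301
Σ = -948
Signed area = Σ/2 = -474 (negative ⇒ clockwise traversal).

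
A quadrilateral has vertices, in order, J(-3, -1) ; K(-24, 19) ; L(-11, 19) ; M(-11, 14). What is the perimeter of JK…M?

|JK| = √((-21)² + (20)²) = √841 = 29
|KL| = √((13)² + (0)²) = √169 = 13
|LM| = √((0)² + (-5)²) = √25 = 5
|MJ| = √((8)² + (-15)²) = √289 = 17
Perimeter = 29 + 13 + 5 + 17 = 64.

64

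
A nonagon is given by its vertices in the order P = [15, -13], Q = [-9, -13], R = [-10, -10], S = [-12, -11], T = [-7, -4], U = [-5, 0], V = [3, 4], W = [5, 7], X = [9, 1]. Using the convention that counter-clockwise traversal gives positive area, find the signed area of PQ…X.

Apply Gauss's area formula: 2A = Σ (x_i·y_{i+1} − x_{i+1}·y_i), indices taken mod 9.
P→Q: (15)(-13) − (-9)(-13) = -312
Q→R: (-9)(-10) − (-10)(-13) = -40
R→S: (-10)(-11) − (-12)(-10) = -10
S→T: (-12)(-4) − (-7)(-11) = -29
T→U: (-7)(0) − (-5)(-4) = -20
U→V: (-5)(4) − (3)(0) = -20
V→W: (3)(7) − (5)(4) = 1
W→X: (5)(1) − (9)(7) = -58
X→P: (9)(-13) − (15)(1) = -132
Σ = -620
Signed area = Σ/2 = -310 (negative ⇒ clockwise traversal).

-310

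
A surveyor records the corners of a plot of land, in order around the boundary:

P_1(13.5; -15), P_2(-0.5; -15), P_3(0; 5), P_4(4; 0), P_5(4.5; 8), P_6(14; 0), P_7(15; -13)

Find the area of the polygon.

272

Cross-terms: -210, -2.5, -20, 32, -112, -182, -49.5  ⇒  Σ = -544
Area = |Σ|/2 = 272.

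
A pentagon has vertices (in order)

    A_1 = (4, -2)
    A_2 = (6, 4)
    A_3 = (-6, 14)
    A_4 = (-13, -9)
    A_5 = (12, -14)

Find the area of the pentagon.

347

A_1→A_2: (4)(4) − (6)(-2) = 28
A_2→A_3: (6)(14) − (-6)(4) = 108
A_3→A_4: (-6)(-9) − (-13)(14) = 236
A_4→A_5: (-13)(-14) − (12)(-9) = 290
A_5→A_1: (12)(-2) − (4)(-14) = 32
Σ = 694
Area = |Σ|/2 = 347.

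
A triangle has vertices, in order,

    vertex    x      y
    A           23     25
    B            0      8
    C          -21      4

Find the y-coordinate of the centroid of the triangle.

Apply Gauss's area formula. First the cross-terms c_i = x_i·y_{i+1} − x_{i+1}·y_i:
  184, 168, -617  ⇒  2A = -265, A = -132.5.
Then Σ (y_i + y_{i+1})·c_i = -9805, so ȳ = -9805 / (6·(-132.5)) = 37/3.

37/3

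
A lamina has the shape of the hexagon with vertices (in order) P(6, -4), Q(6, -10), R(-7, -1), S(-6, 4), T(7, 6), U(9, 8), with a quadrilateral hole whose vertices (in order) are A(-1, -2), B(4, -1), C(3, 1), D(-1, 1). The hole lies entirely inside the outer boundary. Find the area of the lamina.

Outer boundary:
Cross-terms: -36, -76, -34, -64, 2, -84  ⇒  Σ = -292
Area = |Σ|/2 = 146.
Hole:
Apply the shoelace formula: 2A = Σ (x_i·y_{i+1} − x_{i+1}·y_i), indices taken mod 4.
Cross-terms: 9, 7, 4, 3  ⇒  Σ = 23
Area = |Σ|/2 = 11.5.
Net area = 146 − 11.5 = 134.5.

134.5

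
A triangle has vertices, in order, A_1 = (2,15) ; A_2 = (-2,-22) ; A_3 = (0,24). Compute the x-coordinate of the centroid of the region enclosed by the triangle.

Apply the shoelace (surveyor's) formula. First the cross-terms c_i = x_i·y_{i+1} − x_{i+1}·y_i:
  -14, -48, -48  ⇒  2A = -110, A = -55.
Then Σ (x_i + x_{i+1})·c_i = 0, so x̄ = 0 / (6·(-55)) = 0.

0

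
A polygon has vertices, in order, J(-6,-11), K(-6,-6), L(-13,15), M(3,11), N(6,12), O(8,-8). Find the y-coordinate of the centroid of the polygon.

127/58

Apply the shoelace formula. First the cross-terms c_i = x_i·y_{i+1} − x_{i+1}·y_i:
  -30, -168, -188, -30, -144, -136  ⇒  2A = -696, A = -348.
Then Σ (y_i + y_{i+1})·c_i = -4572, so ȳ = -4572 / (6·(-348)) = 127/58.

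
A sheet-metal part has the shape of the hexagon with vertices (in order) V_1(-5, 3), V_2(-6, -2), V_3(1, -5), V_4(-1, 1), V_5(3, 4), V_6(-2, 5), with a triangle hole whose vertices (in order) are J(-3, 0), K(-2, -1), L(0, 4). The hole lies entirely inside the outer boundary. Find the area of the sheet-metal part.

42

Outer boundary:
Σ = (28) + (32) + (-4) + (-7) + (23) + (19) = 91
Area = |Σ|/2 = 45.5.
Hole:
Σ = (3) + (-8) + (12) = 7
Area = |Σ|/2 = 3.5.
Net area = 45.5 − 3.5 = 42.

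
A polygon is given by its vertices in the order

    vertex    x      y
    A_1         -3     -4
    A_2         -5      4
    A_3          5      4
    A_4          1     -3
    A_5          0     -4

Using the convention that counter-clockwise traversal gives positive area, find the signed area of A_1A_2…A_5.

A_1→A_2: (-3)(4) − (-5)(-4) = -32
A_2→A_3: (-5)(4) − (5)(4) = -40
A_3→A_4: (5)(-3) − (1)(4) = -19
A_4→A_5: (1)(-4) − (0)(-3) = -4
A_5→A_1: (0)(-4) − (-3)(-4) = -12
Σ = -107
Signed area = Σ/2 = -53.5 (negative ⇒ clockwise traversal).

-53.5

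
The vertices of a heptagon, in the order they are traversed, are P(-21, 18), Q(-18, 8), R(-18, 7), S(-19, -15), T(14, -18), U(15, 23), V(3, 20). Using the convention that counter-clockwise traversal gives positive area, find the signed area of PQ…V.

1213

Apply Gauss's area formula: 2A = Σ (x_i·y_{i+1} − x_{i+1}·y_i), indices taken mod 7.
P→Q: (-21)(8) − (-18)(18) = 156
Q→R: (-18)(7) − (-18)(8) = 18
R→S: (-18)(-15) − (-19)(7) = 403
S→T: (-19)(-18) − (14)(-15) = 552
T→U: (14)(23) − (15)(-18) = 592
U→V: (15)(20) − (3)(23) = 231
V→P: (3)(18) − (-21)(20) = 474
Σ = 2426
Signed area = Σ/2 = 1213 (positive ⇒ counter-clockwise traversal).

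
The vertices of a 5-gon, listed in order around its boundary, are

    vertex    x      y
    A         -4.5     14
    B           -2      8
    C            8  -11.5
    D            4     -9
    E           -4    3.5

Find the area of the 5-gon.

Apply the shoelace formula: 2A = Σ (x_i·y_{i+1} − x_{i+1}·y_i), indices taken mod 5.
Σ = (-8) + (-41) + (-26) + (-22) + (-40.25) = -137.25
Area = |Σ|/2 = 68.625.

68.625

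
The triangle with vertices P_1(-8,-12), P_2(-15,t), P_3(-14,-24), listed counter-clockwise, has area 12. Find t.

Write out the shoelace sum; only the two edges meeting at P_2 involve t:
2·Area = [((-8)·t − (-15)·(-12)) + ((-15)·(-24) − (-14)·t)] + -24
       = 6·t + 156 = 24
⇒ t = -22.

-22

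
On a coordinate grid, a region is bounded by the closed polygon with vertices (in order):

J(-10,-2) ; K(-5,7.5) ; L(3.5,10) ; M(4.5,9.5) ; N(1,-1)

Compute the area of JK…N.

99.5

Apply the surveyor's formula: 2A = Σ (x_i·y_{i+1} − x_{i+1}·y_i), indices taken mod 5.
J→K: (-10)(7.5) − (-5)(-2) = -85
K→L: (-5)(10) − (3.5)(7.5) = -76.25
L→M: (3.5)(9.5) − (4.5)(10) = -11.75
M→N: (4.5)(-1) − (1)(9.5) = -14
N→J: (1)(-2) − (-10)(-1) = -12
Σ = -199
Area = |Σ|/2 = 99.5.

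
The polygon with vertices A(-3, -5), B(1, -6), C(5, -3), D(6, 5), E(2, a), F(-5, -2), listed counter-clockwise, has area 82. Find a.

The doubled signed area Σ (x_i y_{i+1} − x_{i+1} y_i) is linear in a.
With a=0 it equals 98; the coefficient of a is 11 (from the two edges through E).
So 11·a + 98 = 2·82 = 164 ⇒ a = 6.

6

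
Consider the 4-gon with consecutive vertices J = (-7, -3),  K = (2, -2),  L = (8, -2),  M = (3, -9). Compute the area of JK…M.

Apply Gauss's area formula: 2A = Σ (x_i·y_{i+1} − x_{i+1}·y_i), indices taken mod 4.
J→K: (-7)(-2) − (2)(-3) = 20
K→L: (2)(-2) − (8)(-2) = 12
L→M: (8)(-9) − (3)(-2) = -66
M→J: (3)(-3) − (-7)(-9) = -72
Σ = -106
Area = |Σ|/2 = 53.

53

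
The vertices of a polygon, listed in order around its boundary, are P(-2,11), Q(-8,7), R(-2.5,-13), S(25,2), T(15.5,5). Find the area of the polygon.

395

Apply the shoelace (surveyor's) formula: 2A = Σ (x_i·y_{i+1} − x_{i+1}·y_i), indices taken mod 5.
Σ = (74) + (121.5) + (320) + (94) + (180.5) = 790
Area = |Σ|/2 = 395.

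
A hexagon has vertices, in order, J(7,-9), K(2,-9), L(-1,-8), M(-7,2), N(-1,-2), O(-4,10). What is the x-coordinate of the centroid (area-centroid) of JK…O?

Apply the shoelace (surveyor's) formula. First the cross-terms c_i = x_i·y_{i+1} − x_{i+1}·y_i:
  -45, -25, -58, 16, -18, -34  ⇒  2A = -164, A = -82.
Then Σ (x_i + x_{i+1})·c_i = -106, so x̄ = -106 / (6·(-82)) = 53/246.

53/246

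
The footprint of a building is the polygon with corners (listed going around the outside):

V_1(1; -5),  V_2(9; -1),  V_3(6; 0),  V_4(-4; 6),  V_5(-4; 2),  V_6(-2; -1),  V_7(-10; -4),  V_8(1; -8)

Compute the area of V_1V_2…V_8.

97.5

Apply Gauss's area formula: 2A = Σ (x_i·y_{i+1} − x_{i+1}·y_i), indices taken mod 8.
V_1→V_2: (1)(-1) − (9)(-5) = 44
V_2→V_3: (9)(0) − (6)(-1) = 6
V_3→V_4: (6)(6) − (-4)(0) = 36
V_4→V_5: (-4)(2) − (-4)(6) = 16
V_5→V_6: (-4)(-1) − (-2)(2) = 8
V_6→V_7: (-2)(-4) − (-10)(-1) = -2
V_7→V_8: (-10)(-8) − (1)(-4) = 84
V_8→V_1: (1)(-5) − (1)(-8) = 3
Σ = 195
Area = |Σ|/2 = 97.5.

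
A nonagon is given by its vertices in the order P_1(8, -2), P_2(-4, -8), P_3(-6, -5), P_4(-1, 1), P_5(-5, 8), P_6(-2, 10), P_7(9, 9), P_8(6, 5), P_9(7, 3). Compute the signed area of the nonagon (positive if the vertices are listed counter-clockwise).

-160

Apply the shoelace formula: 2A = Σ (x_i·y_{i+1} − x_{i+1}·y_i), indices taken mod 9.
P_1→P_2: (8)(-8) − (-4)(-2) = -72
P_2→P_3: (-4)(-5) − (-6)(-8) = -28
P_3→P_4: (-6)(1) − (-1)(-5) = -11
P_4→P_5: (-1)(8) − (-5)(1) = -3
P_5→P_6: (-5)(10) − (-2)(8) = -34
P_6→P_7: (-2)(9) − (9)(10) = -108
P_7→P_8: (9)(5) − (6)(9) = -9
P_8→P_9: (6)(3) − (7)(5) = -17
P_9→P_1: (7)(-2) − (8)(3) = -38
Σ = -320
Signed area = Σ/2 = -160 (negative ⇒ clockwise traversal).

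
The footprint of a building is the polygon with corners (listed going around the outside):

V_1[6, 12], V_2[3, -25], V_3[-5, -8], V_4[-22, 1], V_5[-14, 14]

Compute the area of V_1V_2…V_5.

531

Cross-terms: -186, -149, -181, -294, -252  ⇒  Σ = -1062
Area = |Σ|/2 = 531.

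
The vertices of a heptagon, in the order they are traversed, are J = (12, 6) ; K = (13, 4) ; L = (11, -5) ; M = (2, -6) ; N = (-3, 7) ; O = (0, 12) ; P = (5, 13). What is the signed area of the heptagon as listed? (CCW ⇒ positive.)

Apply the shoelace (surveyor's) formula: 2A = Σ (x_i·y_{i+1} − x_{i+1}·y_i), indices taken mod 7.
Σ = (-30) + (-109) + (-56) + (-4) + (-36) + (-60) + (-126) = -421
Signed area = Σ/2 = -210.5 (negative ⇒ clockwise traversal).

-210.5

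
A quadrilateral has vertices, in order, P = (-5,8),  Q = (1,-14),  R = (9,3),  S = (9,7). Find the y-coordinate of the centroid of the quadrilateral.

Apply the surveyor's formula. First the cross-terms c_i = x_i·y_{i+1} − x_{i+1}·y_i:
  62, 129, 36, 107  ⇒  2A = 334, A = 167.
Then Σ (y_i + y_{i+1})·c_i = 174, so ȳ = 174 / (6·167) = 29/167.

29/167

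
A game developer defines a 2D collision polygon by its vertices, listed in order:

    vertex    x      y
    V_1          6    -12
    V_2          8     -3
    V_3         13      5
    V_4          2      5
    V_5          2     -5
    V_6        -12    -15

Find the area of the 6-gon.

168

Apply the shoelace (surveyor's) formula: 2A = Σ (x_i·y_{i+1} − x_{i+1}·y_i), indices taken mod 6.
Cross-terms: 78, 79, 55, -20, -90, 234  ⇒  Σ = 336
Area = |Σ|/2 = 168.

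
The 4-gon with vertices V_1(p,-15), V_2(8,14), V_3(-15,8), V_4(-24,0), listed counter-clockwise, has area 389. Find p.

-12

Write out the shoelace sum; only the two edges meeting at V_1 involve p:
2·Area = [((-24)·(-15) − p·0) + (p·14 − 8·(-15))] + 466
       = 14·p + 946 = 778
⇒ p = -12.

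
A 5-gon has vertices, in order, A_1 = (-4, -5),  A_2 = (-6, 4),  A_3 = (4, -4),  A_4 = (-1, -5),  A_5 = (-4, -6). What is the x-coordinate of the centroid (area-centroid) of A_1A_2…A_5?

-1.975

Apply the surveyor's formula. First the cross-terms c_i = x_i·y_{i+1} − x_{i+1}·y_i:
  -46, 8, -24, -14, -4  ⇒  2A = -80, A = -40.
Then Σ (x_i + x_{i+1})·c_i = 474, so x̄ = 474 / (6·(-40)) = -1.975.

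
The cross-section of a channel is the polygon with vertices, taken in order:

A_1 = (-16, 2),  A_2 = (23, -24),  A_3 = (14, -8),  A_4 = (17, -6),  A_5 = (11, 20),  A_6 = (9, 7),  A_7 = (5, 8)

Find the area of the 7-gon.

510

Apply the shoelace formula: 2A = Σ (x_i·y_{i+1} − x_{i+1}·y_i), indices taken mod 7.
Cross-terms: 338, 152, 52, 406, -103, 37, 138  ⇒  Σ = 1020
Area = |Σ|/2 = 510.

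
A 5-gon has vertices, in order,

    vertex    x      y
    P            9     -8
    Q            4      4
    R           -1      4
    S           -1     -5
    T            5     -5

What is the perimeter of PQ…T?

|PQ| = √((-5)² + (12)²) = √169 = 13
|QR| = √((-5)² + (0)²) = √25 = 5
|RS| = √((0)² + (-9)²) = √81 = 9
|ST| = √((6)² + (0)²) = √36 = 6
|TP| = √((4)² + (-3)²) = √25 = 5
Perimeter = 13 + 5 + 9 + 6 + 5 = 38.

38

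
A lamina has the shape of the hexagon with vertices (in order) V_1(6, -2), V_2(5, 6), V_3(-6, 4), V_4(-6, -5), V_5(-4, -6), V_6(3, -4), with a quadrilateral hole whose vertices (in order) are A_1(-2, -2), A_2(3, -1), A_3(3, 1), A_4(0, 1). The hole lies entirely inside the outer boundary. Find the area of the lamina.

102.5

Outer boundary:
Apply the shoelace formula: 2A = Σ (x_i·y_{i+1} − x_{i+1}·y_i), indices taken mod 6.
V_1→V_2: (6)(6) − (5)(-2) = 46
V_2→V_3: (5)(4) − (-6)(6) = 56
V_3→V_4: (-6)(-5) − (-6)(4) = 54
V_4→V_5: (-6)(-6) − (-4)(-5) = 16
V_5→V_6: (-4)(-4) − (3)(-6) = 34
V_6→V_1: (3)(-2) − (6)(-4) = 18
Σ = 224
Area = |Σ|/2 = 112.
Hole:
Apply the shoelace (surveyor's) formula: 2A = Σ (x_i·y_{i+1} − x_{i+1}·y_i), indices taken mod 4.
Σ = (8) + (6) + (3) + (2) = 19
Area = |Σ|/2 = 9.5.
Net area = 112 − 9.5 = 102.5.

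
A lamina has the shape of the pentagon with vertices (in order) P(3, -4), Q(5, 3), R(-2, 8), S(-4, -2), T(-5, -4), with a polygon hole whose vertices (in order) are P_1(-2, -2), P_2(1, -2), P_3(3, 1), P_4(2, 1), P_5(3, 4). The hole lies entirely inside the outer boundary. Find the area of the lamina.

Outer boundary:
Apply the surveyor's formula: 2A = Σ (x_i·y_{i+1} − x_{i+1}·y_i), indices taken mod 5.
Σ = (29) + (46) + (36) + (6) + (32) = 149
Area = |Σ|/2 = 74.5.
Hole:
Apply the shoelace formula: 2A = Σ (x_i·y_{i+1} − x_{i+1}·y_i), indices taken mod 5.
P_1→P_2: (-2)(-2) − (1)(-2) = 6
P_2→P_3: (1)(1) − (3)(-2) = 7
P_3→P_4: (3)(1) − (2)(1) = 1
P_4→P_5: (2)(4) − (3)(1) = 5
P_5→P_1: (3)(-2) − (-2)(4) = 2
Σ = 21
Area = |Σ|/2 = 10.5.
Net area = 74.5 − 10.5 = 64.

64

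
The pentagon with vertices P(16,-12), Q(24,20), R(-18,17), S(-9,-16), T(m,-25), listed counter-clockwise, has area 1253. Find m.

Write out the shoelace sum; only the two edges meeting at T involve m:
2·Area = [((-9)·(-25) − m·(-16)) + (m·(-12) − 16·(-25))] + 1817
       = 4·m + 2442 = 2506
⇒ m = 16.

16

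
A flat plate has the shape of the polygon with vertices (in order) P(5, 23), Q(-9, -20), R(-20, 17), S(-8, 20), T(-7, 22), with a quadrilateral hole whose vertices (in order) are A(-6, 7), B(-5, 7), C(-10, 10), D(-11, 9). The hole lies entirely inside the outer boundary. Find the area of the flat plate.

Outer boundary:
Apply the surveyor's formula: 2A = Σ (x_i·y_{i+1} − x_{i+1}·y_i), indices taken mod 5.
Cross-terms: 107, -553, -264, -36, -271  ⇒  Σ = -1017
Area = |Σ|/2 = 508.5.
Hole:
Apply the shoelace (surveyor's) formula: 2A = Σ (x_i·y_{i+1} − x_{i+1}·y_i), indices taken mod 4.
Cross-terms: -7, 20, 20, -23  ⇒  Σ = 10
Area = |Σ|/2 = 5.
Net area = 508.5 − 5 = 503.5.

503.5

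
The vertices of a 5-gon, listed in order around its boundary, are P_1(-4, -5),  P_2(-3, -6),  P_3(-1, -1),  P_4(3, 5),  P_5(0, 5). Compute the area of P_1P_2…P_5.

19.5

Apply the shoelace formula: 2A = Σ (x_i·y_{i+1} − x_{i+1}·y_i), indices taken mod 5.
Σ = (9) + (-3) + (-2) + (15) + (20) = 39
Area = |Σ|/2 = 19.5.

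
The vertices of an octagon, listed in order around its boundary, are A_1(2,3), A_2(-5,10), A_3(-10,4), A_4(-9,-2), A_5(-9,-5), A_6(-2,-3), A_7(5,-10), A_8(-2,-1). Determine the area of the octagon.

Apply the shoelace (surveyor's) formula: 2A = Σ (x_i·y_{i+1} − x_{i+1}·y_i), indices taken mod 8.
Cross-terms: 35, 80, 56, 27, 17, 35, -25, -4  ⇒  Σ = 221
Area = |Σ|/2 = 110.5.

110.5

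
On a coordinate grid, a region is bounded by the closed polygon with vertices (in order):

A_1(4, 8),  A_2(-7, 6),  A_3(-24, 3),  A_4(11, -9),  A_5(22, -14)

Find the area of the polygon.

331

Σ = (80) + (123) + (183) + (44) + (232) = 662
Area = |Σ|/2 = 331.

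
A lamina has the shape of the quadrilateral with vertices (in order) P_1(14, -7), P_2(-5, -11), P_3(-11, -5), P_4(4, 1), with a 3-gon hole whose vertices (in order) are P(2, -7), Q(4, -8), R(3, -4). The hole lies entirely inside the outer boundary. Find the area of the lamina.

Outer boundary:
Apply the shoelace formula: 2A = Σ (x_i·y_{i+1} − x_{i+1}·y_i), indices taken mod 4.
P_1→P_2: (14)(-11) − (-5)(-7) = -189
P_2→P_3: (-5)(-5) − (-11)(-11) = -96
P_3→P_4: (-11)(1) − (4)(-5) = 9
P_4→P_1: (4)(-7) − (14)(1) = -42
Σ = -318
Area = |Σ|/2 = 159.
Hole:
Apply Gauss's area formula: 2A = Σ (x_i·y_{i+1} − x_{i+1}·y_i), indices taken mod 3.
P→Q: (2)(-8) − (4)(-7) = 12
Q→R: (4)(-4) − (3)(-8) = 8
R→P: (3)(-7) − (2)(-4) = -13
Σ = 7
Area = |Σ|/2 = 3.5.
Net area = 159 − 3.5 = 155.5.

155.5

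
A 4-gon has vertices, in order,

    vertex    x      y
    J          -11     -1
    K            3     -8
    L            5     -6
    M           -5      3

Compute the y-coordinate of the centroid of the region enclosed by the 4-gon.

-503/204

Apply the surveyor's formula. First the cross-terms c_i = x_i·y_{i+1} − x_{i+1}·y_i:
  91, 22, -15, 38  ⇒  2A = 136, A = 68.
Then Σ (y_i + y_{i+1})·c_i = -1006, so ȳ = -1006 / (6·68) = -503/204.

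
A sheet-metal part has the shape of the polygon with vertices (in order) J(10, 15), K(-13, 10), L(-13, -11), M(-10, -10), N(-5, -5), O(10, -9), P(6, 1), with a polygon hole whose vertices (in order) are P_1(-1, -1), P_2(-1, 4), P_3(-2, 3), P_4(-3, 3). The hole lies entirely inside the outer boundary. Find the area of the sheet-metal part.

Outer boundary:
Apply Gauss's area formula: 2A = Σ (x_i·y_{i+1} − x_{i+1}·y_i), indices taken mod 7.
J→K: (10)(10) − (-13)(15) = 295
K→L: (-13)(-11) − (-13)(10) = 273
L→M: (-13)(-10) − (-10)(-11) = 20
M→N: (-10)(-5) − (-5)(-10) = 0
N→O: (-5)(-9) − (10)(-5) = 95
O→P: (10)(1) − (6)(-9) = 64
P→J: (6)(15) − (10)(1) = 80
Σ = 827
Area = |Σ|/2 = 413.5.
Hole:
Apply the surveyor's formula: 2A = Σ (x_i·y_{i+1} − x_{i+1}·y_i), indices taken mod 4.
Σ = (-5) + (5) + (3) + (6) = 9
Area = |Σ|/2 = 4.5.
Net area = 413.5 − 4.5 = 409.

409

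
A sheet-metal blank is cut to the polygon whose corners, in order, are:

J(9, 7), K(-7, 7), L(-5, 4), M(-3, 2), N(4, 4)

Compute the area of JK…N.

Apply the shoelace formula: 2A = Σ (x_i·y_{i+1} − x_{i+1}·y_i), indices taken mod 5.
J→K: (9)(7) − (-7)(7) = 112
K→L: (-7)(4) − (-5)(7) = 7
L→M: (-5)(2) − (-3)(4) = 2
M→N: (-3)(4) − (4)(2) = -20
N→J: (4)(7) − (9)(4) = -8
Σ = 93
Area = |Σ|/2 = 46.5.

46.5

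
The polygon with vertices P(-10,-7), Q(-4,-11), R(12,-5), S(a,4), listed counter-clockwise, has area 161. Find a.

Write out the shoelace sum; only the two edges meeting at S involve a:
2·Area = [(12·4 − a·(-5)) + (a·(-7) − (-10)·4)] + 234
       = -2·a + 322 = 322
⇒ a = 0.

0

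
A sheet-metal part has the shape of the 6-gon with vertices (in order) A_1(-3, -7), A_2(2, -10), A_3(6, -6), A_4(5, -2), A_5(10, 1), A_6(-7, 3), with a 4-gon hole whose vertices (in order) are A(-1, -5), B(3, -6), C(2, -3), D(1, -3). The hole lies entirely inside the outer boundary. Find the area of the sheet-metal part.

Outer boundary:
Apply the surveyor's formula: 2A = Σ (x_i·y_{i+1} − x_{i+1}·y_i), indices taken mod 6.
A_1→A_2: (-3)(-10) − (2)(-7) = 44
A_2→A_3: (2)(-6) − (6)(-10) = 48
A_3→A_4: (6)(-2) − (5)(-6) = 18
A_4→A_5: (5)(1) − (10)(-2) = 25
A_5→A_6: (10)(3) − (-7)(1) = 37
A_6→A_1: (-7)(-7) − (-3)(3) = 58
Σ = 230
Area = |Σ|/2 = 115.
Hole:
Apply the surveyor's formula: 2A = Σ (x_i·y_{i+1} − x_{i+1}·y_i), indices taken mod 4.
Σ = (21) + (3) + (-3) + (-8) = 13
Area = |Σ|/2 = 6.5.
Net area = 115 − 6.5 = 108.5.

108.5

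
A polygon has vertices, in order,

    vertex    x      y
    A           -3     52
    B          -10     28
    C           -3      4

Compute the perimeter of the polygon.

|AB| = √((-7)² + (-24)²) = √625 = 25
|BC| = √((7)² + (-24)²) = √625 = 25
|CA| = √((0)² + (48)²) = √2304 = 48
Perimeter = 25 + 25 + 48 = 98.

98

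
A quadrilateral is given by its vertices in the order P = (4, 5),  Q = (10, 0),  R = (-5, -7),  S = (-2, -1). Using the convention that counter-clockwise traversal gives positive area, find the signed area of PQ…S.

Apply the shoelace (surveyor's) formula: 2A = Σ (x_i·y_{i+1} − x_{i+1}·y_i), indices taken mod 4.
Cross-terms: -50, -70, -9, -6  ⇒  Σ = -135
Signed area = Σ/2 = -67.5 (negative ⇒ clockwise traversal).

-67.5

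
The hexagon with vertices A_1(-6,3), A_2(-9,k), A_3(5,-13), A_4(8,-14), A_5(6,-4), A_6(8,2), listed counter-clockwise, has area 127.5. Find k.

Write out the shoelace sum; only the two edges meeting at A_2 involve k:
2·Area = [((-6)·k − (-9)·3) + ((-9)·(-13) − 5·k)] + 166
       = -11·k + 310 = 255
⇒ k = 5.

5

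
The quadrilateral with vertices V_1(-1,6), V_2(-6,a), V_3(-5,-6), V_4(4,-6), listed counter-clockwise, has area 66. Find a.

-3

Write out the shoelace sum; only the two edges meeting at V_2 involve a:
2·Area = [((-1)·a − (-6)·6) + ((-6)·(-6) − (-5)·a)] + 72
       = 4·a + 144 = 132
⇒ a = -3.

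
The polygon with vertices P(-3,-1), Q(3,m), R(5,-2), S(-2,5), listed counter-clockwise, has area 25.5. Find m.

-2

Write out the shoelace sum; only the two edges meeting at Q involve m:
2·Area = [((-3)·m − 3·(-1)) + (3·(-2) − 5·m)] + 38
       = -8·m + 35 = 51
⇒ m = -2.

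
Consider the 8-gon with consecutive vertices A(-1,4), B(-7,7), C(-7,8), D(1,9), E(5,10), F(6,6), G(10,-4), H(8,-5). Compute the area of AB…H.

98.5

Apply the shoelace (surveyor's) formula: 2A = Σ (x_i·y_{i+1} − x_{i+1}·y_i), indices taken mod 8.
Σ = (21) + (-7) + (-71) + (-35) + (-30) + (-84) + (-18) + (27) = -197
Area = |Σ|/2 = 98.5.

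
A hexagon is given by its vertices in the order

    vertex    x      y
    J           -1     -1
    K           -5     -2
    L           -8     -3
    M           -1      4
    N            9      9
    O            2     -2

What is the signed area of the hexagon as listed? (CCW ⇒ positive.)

Apply Gauss's area formula: 2A = Σ (x_i·y_{i+1} − x_{i+1}·y_i), indices taken mod 6.
Σ = (-3) + (-1) + (-35) + (-45) + (-36) + (-4) = -124
Signed area = Σ/2 = -62 (negative ⇒ clockwise traversal).

-62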